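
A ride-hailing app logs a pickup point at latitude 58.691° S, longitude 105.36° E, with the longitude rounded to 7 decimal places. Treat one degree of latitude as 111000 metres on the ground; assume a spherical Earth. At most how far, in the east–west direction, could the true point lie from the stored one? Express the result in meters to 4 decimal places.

0.0029 meters

Rounding to 7 decimal places leaves the longitude within ±5e-08° of the true value.
Parallels shrink by cos φ, so at 58.691° a degree of longitude is 111000 × 0.5197 ≈ 57681.5 m.
Maximum E–W displacement: 5e-08 × 57681.5 = 0.00288408 m.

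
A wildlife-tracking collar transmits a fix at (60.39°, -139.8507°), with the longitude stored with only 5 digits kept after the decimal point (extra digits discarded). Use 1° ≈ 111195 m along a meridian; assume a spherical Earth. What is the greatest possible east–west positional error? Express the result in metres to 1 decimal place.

Truncating at 5 decimal places can drop up to a full unit in the last place, so the longitude may be off by as much as 1e-05°.
Parallels shrink by cos φ, so at 60.39° a degree of longitude is 111195 × 0.4941 ≈ 54940.7 m.
Maximum E–W displacement: 1e-05 × 54940.7 = 0.549407 m.

0.5 metres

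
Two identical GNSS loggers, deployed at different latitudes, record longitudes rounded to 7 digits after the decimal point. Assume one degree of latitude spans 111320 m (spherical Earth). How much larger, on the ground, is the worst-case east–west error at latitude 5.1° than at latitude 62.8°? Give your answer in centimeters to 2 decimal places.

Rounding to 7 decimal places leaves the longitude within ±5e-08° of the true value.
At 5.1°: 5e-08° × 111320 × cos 5.1° = 5e-08 × 111320 × 0.9960 ≈ 0.005544 m.
Error at 62.8° = 5e-08° × 111320 × cos 62.8° ≈ 0.005566 × 0.4571 = 0.0025442 m.
Difference: 0.005544 − 0.0025442 = 0.0029998 m.
That is 0.00299976 m = 0.29998 cm.

0.30 centimeters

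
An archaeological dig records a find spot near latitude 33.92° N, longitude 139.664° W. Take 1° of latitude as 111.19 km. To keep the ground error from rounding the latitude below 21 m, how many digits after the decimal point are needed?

One degree of latitude covers 111190 m.
Rounding to N decimal places gives at most 0.5 × 10⁻ᴺ degrees of error, i.e. 0.5 × 10⁻ᴺ × 111190 m.
Setting 55595 × 10⁻ᴺ ≤ 21 gives 10ᴺ ≥ 2647, i.e. N ≥ 3.42.
At 3 places the error can reach 55.6 m, but 4 places keeps it to 5.56 m.

4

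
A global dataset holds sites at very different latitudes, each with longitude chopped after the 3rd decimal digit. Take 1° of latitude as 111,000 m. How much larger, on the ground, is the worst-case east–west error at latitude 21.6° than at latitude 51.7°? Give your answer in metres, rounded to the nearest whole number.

Truncating at 3 decimal places can drop up to a full unit in the last place, so the longitude may be off by as much as 0.001°.
At 21.6°: 0.001° × 111000 × cos 21.6° = 0.001 × 111000 × 0.9298 ≈ 103.21 m.
At 51.7°: 0.001° × 111000 × cos 51.7° = 0.001 × 111000 × 0.6198 ≈ 68.795 m.
Difference: 103.21 − 68.795 = 34.41 m.

34 metres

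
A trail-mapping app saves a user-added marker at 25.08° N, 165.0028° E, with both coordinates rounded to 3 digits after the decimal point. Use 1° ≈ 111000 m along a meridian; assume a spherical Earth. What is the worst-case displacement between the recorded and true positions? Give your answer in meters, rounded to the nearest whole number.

75 meters

Rounding to 3 decimal places leaves each coordinate within ±0.0005° of the true value.
N–S: 0.0005° × 111000 m/° = 55.5 m.
E–W at 25.08°: 0.0005° × 111000 × cos 25.08° = 0.0005 × 111000 × 0.9057 ≈ 50.2673 m.
Worst case both components are at the extreme and orthogonal: √(55.5² + 50.2673²) ≈ 74.8802 m.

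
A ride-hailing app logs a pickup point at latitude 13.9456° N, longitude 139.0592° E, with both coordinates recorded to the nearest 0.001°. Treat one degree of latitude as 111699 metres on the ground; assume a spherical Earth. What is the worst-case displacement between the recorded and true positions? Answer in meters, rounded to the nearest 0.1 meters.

77.8 meters

Rounding to 3 decimal places leaves each coordinate within ±0.0005° of the true value.
N–S: 0.0005° × 111699 m/° = 55.8495 m.
E–W at 13.9456°: 0.0005° × 111699 × cos 13.9456° = 0.0005 × 111699 × 0.9705 ≈ 54.2033 m.
Worst case both components are at the extreme and orthogonal: √(55.8495² + 54.2033²) ≈ 77.8278 m.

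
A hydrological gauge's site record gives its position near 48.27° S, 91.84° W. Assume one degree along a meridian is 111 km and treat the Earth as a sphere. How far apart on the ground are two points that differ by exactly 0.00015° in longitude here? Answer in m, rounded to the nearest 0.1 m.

At 48.27° a degree of longitude is 111000 × cos 48.27° ≈ 73884 m, so 0.00015° corresponds to 11.0826 m.

11.1 m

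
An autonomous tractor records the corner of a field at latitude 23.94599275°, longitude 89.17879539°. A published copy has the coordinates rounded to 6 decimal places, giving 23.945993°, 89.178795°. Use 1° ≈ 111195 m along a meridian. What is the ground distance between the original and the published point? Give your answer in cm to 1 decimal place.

4.8 cm

The latitude changed by -0.00000025° and the longitude by +0.00000039°.
N–S: -0.00000025° × 111195 m/° = -0.0277988 m.
E–W at 23.946°: 0.00000039° × 111195 × cos 23.946° = 0.00000039 × 111195 × 0.9139 ≈ 0.0396335 m.
Distance: √(0.0277988² + 0.0396335²) ≈ 0.0484106 m.
That is 0.0484106 m = 4.8411 cm.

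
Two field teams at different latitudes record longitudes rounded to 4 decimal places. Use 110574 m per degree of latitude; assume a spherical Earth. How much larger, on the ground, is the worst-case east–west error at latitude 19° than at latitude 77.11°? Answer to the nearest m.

Rounding to 4 decimal places leaves the longitude within ±5e-05° of the true value.
At 19°: 5e-05° × 110574 × cos 19° = 5e-05 × 110574 × 0.9455 ≈ 5.2275 m.
At 77.11°: 5e-05° × 110574 × cos 77.11° = 5e-05 × 110574 × 0.2231 ≈ 1.2333 m.
Difference: 5.2275 − 1.2333 = 3.9941 m.

4 m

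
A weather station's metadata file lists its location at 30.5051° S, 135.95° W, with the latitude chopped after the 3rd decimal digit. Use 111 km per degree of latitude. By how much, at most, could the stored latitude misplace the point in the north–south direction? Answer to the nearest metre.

Truncating at 3 decimal places can drop up to a full unit in the last place, so the latitude may be off by as much as 0.001°.
North–south distance: 0.001° × 111000 m/° = 111 m.

111 metres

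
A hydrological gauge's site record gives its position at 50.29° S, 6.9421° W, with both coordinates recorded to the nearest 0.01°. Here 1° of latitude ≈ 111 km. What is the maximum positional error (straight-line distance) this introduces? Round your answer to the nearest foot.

Rounding to 2 decimal places leaves each coordinate within ±0.005° of the true value.
Latitude error → 0.005 × 111000 = 555 m along the meridian.
Longitude error → 0.005 × 111000 × cos 50.29° = 0.005 × 111000 × 0.6389 ≈ 354.591 m.
Worst case both components are at the extreme and orthogonal: √(555² + 354.591²) ≈ 658.604 m.
In feet: 658.604 m ÷ 0.3048 ≈ 2160.8 ft.

2161 feet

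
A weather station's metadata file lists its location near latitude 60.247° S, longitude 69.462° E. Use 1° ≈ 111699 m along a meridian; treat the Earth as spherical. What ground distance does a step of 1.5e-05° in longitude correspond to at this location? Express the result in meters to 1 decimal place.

At 60.247° a degree of longitude is 111699 × cos 60.247° ≈ 55432 m, so 1.5e-05° corresponds to 0.831479 m.

0.8 meters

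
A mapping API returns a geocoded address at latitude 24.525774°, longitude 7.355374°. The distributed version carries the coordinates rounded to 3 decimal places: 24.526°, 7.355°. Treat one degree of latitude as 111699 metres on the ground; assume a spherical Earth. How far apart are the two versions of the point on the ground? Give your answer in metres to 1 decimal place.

45.6 metres

Δlat = 24.525774 − 24.526 = -0.000226°; Δlon = 7.355374 − 7.355 = +0.000374°.
North–south shift: -0.000226 × 111699 = -25.244 m.
East–west at this latitude: 0.000374° × 111699 × cos 24.526° ≈ 0.000374 × 101621 = 38.0062 m.
Distance: √(25.244² + 38.0062²) ≈ 45.6259 m.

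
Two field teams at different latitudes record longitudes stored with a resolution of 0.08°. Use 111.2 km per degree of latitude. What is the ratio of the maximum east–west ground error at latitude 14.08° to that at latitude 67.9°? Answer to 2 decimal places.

With a 0.08° grid the true value lies within half a step, ±0.08°/2 = ±0.04°, of the stored one.
At 14.08°: 0.04° × 111200 × cos 14.08° = 0.04 × 111200 × 0.9700 ≈ 4314.4 m.
Error at 67.9° = 0.04° × 111200 × cos 67.9° ≈ 4448 × 0.3762 = 1673.4 m.
The ratio reduces to cos 14.08° / cos 67.9° = 0.9700/0.3762 ≈ 2.5781.

2.58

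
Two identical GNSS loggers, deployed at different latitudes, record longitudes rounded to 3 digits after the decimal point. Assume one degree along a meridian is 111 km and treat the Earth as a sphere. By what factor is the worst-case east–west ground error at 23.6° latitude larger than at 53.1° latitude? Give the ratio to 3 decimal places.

1.526

Rounding to 3 decimal places leaves the longitude within ±0.0005° of the true value.
At 23.6°: 0.0005° × 111000 × cos 23.6° = 0.0005 × 111000 × 0.9164 ≈ 50.858 m.
Error at 53.1° = 0.0005° × 111000 × cos 53.1° ≈ 55.5 × 0.6004 = 33.323 m.
The ratio reduces to cos 23.6° / cos 53.1° = 0.9164/0.6004 ≈ 1.5262.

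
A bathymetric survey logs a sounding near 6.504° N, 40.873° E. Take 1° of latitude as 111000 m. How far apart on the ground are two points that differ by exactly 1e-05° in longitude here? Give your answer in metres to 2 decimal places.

1.10 metres

One degree of longitude here spans 111000 × cos 6.504° = 111000 × 0.9936 ≈ 110286 m; 1e-05° of that is 1.10286 m.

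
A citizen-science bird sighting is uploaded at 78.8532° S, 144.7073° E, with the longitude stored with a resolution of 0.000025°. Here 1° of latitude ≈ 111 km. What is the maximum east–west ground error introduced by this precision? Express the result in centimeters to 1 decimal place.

26.8 centimeters

With a 0.000025° grid the true value lies within half a step, ±0.000025°/2 = ±1.25e-05°, of the stored one.
Parallels shrink by cos φ, so at 78.8532° a degree of longitude is 111000 × 0.1933 ≈ 21458.9 m.
East–west error: 1.25e-05° × 21458.9 m/° ≈ 0.268236 m.
That is 0.268236 m = 26.824 cm.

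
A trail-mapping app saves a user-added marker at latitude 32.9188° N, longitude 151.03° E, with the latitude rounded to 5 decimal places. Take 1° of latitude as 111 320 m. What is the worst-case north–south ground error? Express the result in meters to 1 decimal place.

0.6 meters

Rounding to 5 decimal places leaves the latitude within ±5e-06° of the true value.
Along the meridian that is 5e-06° × 111320 m/° = 0.5566 m.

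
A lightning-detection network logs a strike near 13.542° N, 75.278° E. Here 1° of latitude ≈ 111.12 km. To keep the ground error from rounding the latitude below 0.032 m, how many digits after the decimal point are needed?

One degree of latitude covers 111120 m.
N decimal places → at most half a unit in the last place, 0.5 × 10⁻ᴺ° = 111120/2 × 10⁻ᴺ m.
Need 0.5 × 111120 × 10⁻ᴺ ≤ 0.032 → 10⁻ᴺ ≤ 5.760e-07, so N ≥ 6.24.
So 7 decimal places suffice (0.00556 m); 6 would allow up to 0.0556 m.

7 decimal places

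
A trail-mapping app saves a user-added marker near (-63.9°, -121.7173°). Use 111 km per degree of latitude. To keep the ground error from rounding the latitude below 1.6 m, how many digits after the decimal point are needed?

One degree of latitude covers 111000 m.
N decimal places → at most half a unit in the last place, 0.5 × 10⁻ᴺ° = 111000/2 × 10⁻ᴺ m.
Setting 55500 × 10⁻ᴺ ≤ 1.6 gives 10ᴺ ≥ 3.469e+04, i.e. N ≥ 4.54.
So 5 decimal places suffice (0.555 m); 4 would allow up to 5.55 m.

5 decimal places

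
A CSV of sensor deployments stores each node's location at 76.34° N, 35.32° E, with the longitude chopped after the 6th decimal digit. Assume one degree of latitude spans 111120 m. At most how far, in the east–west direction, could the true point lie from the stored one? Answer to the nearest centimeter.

3 centimeters

Truncating at 6 decimal places can drop up to a full unit in the last place, so the longitude may be off by as much as 1e-06°.
At latitude 76.34° a degree of longitude spans 111120 m × cos 76.34° = 111120 × 0.2362 ≈ 26242.1 m.
Maximum E–W displacement: 1e-06 × 26242.1 = 0.0262421 m.
That is 0.0262421 m = 2.6242 cm.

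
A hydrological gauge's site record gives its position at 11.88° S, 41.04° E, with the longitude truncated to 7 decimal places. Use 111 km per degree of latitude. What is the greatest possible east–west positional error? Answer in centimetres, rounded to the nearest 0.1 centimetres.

1.1 centimetres

Truncating at 7 decimal places can drop up to a full unit in the last place, so the longitude may be off by as much as 1e-07°.
One degree of longitude at 11.88° is 111000 × cos 11.88° ≈ 111000 × 0.9786 = 108622 m.
East–west error: 1e-07° × 108622 m/° ≈ 0.0108622 m.
That is 0.0108622 m = 1.0862 cm.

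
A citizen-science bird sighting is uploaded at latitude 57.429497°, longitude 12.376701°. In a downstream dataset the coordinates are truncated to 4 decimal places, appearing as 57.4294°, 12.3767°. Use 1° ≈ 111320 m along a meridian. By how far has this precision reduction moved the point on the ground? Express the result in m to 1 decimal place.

The latitude changed by +0.000097° and the longitude by +0.000001°.
North–south shift: 0.000097 × 111320 = 10.798 m.
East–west at this latitude: 0.000001° × 111320 × cos 57.4294° ≈ 0.000001 × 59927.8 = 0.0599278 m.
Combined displacement = (10.798² + 0.0599278²)^½ ≈ 10.7982 m.

10.8 m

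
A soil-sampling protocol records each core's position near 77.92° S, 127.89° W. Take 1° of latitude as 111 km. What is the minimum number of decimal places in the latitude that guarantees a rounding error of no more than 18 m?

4 decimal places

One degree of latitude covers 111000 m.
N decimal places → at most half a unit in the last place, 0.5 × 10⁻ᴺ° = 111000/2 × 10⁻ᴺ m.
Need 0.5 × 111000 × 10⁻ᴺ ≤ 18 → 10⁻ᴺ ≤ 3.243e-04, so N ≥ 3.49.
N = 3 would give 55.5 m (too coarse); N = 4 gives 5.55 m ≤ 18 m.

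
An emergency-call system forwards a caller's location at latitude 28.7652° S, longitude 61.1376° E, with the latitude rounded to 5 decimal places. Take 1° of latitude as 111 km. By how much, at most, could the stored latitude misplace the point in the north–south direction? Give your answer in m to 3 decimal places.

Rounding to 5 decimal places leaves the latitude within ±5e-06° of the true value.
North–south distance: 5e-06° × 111000 m/° = 0.555 m.

0.555 m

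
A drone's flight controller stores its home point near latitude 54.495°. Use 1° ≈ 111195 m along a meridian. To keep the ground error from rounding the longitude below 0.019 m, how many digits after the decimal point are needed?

7

At 54.495° one degree of longitude covers 111195 × cos 54.495° ≈ 111195 × 0.5808 ≈ 64579.2 m.
Rounding to N decimal places gives at most 0.5 × 10⁻ᴺ degrees of error, i.e. 0.5 × 10⁻ᴺ × 64579.2 m.
Setting 32289.6 × 10⁻ᴺ ≤ 0.019 gives 10ᴺ ≥ 1.699e+06, i.e. N ≥ 6.23.
N = 6 would give 0.0323 m (too coarse); N = 7 gives 0.00323 m ≤ 0.019 m.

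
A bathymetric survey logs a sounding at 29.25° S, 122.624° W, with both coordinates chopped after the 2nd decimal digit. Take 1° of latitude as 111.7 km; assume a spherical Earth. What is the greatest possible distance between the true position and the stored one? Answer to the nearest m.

1482 m

Truncating at 2 decimal places can drop up to a full unit in the last place, so each coordinate may be off by as much as 0.01°.
N–S: 0.01° × 111700 m/° = 1117 m.
Longitude error → 0.01 × 111700 × cos 29.25° = 0.01 × 111700 × 0.8725 ≈ 974.578 m.
Combining orthogonally: (1117² + 974.578²)^½ ≈ 1482.39 m.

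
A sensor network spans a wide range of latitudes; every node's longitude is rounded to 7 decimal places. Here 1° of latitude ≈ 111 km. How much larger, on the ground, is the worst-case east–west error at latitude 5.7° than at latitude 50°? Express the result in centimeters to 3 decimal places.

Rounding to 7 decimal places leaves the longitude within ±5e-08° of the true value.
At 5.7°: 5e-08° × 111000 × cos 5.7° = 5e-08 × 111000 × 0.9951 ≈ 0.0055226 m.
Error at 50° = 5e-08° × 111000 × cos 50° ≈ 0.00555 × 0.6428 = 0.0035675 m.
So the lower-latitude error exceeds the higher by 0.0055226 − 0.0035675 = 0.0019551 m.
That is 0.00195509 m = 0.19551 cm.

0.196 centimeters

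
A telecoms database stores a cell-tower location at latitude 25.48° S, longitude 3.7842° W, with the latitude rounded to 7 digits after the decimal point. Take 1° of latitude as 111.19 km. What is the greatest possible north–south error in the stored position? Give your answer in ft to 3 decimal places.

Rounding to 7 decimal places leaves the latitude within ±5e-08° of the true value.
So the N–S error is at most 5e-08 × 111190 = 0.0055595 m.
In feet: 0.0055595 m ÷ 0.3048 ≈ 0.01824 ft.

0.018 ft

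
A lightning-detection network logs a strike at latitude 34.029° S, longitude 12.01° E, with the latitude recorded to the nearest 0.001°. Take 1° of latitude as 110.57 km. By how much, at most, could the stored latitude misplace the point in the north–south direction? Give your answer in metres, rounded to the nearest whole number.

Rounding to 3 decimal places leaves the latitude within ±0.0005° of the true value.
So the N–S error is at most 0.0005 × 110570 = 55.285 m.

55 metres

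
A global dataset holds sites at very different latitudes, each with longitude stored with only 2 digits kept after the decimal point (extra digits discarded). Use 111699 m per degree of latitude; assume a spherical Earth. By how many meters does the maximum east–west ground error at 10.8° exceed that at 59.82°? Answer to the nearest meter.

536 meters

Truncating at 2 decimal places can drop up to a full unit in the last place, so the longitude may be off by as much as 0.01°.
Error at 10.8° = 0.01° × 111699 × cos 10.8° ≈ 1117 × 0.9823 = 1097.2 m.
Error at 59.82° = 0.01° × 111699 × cos 59.82° ≈ 1117 × 0.5027 = 561.53 m.
Difference: 1097.2 − 561.53 = 535.67 m.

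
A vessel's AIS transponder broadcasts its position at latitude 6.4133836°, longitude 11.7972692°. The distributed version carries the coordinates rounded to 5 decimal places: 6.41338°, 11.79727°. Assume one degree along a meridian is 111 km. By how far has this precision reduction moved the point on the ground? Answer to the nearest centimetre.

The latitude changed by +0.0000036° and the longitude by -0.0000008°.
N–S: 0.0000036° × 111000 m/° = 0.3996 m.
East–west at this latitude: -0.0000008° × 111000 × cos 6.41338° ≈ -0.0000008 × 110305 = -0.0882443 m.
Combined displacement = (0.3996² + 0.0882443²)^½ ≈ 0.409228 m.
That is 0.409228 m = 40.923 cm.

41 centimetres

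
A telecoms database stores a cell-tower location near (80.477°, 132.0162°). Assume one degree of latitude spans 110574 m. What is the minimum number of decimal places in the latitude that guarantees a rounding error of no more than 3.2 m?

One degree of latitude covers 110574 m.
N decimal places → at most half a unit in the last place, 0.5 × 10⁻ᴺ° = 110574/2 × 10⁻ᴺ m.
Need 0.5 × 110574 × 10⁻ᴺ ≤ 3.2 → 10⁻ᴺ ≤ 5.788e-05, so N ≥ 4.24.
N = 4 would give 5.53 m (too coarse); N = 5 gives 0.553 m ≤ 3.2 m.

5 decimal places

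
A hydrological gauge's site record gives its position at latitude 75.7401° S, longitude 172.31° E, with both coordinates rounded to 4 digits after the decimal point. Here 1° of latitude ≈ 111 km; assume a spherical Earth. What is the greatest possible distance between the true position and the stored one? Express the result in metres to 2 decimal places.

Rounding to 4 decimal places leaves each coordinate within ±5e-05° of the true value.
N–S: 5e-05° × 111000 m/° = 5.55 m.
Longitude error → 5e-05 × 111000 × cos 75.7401° = 5e-05 × 111000 × 0.2463 ≈ 1.36708 m.
Combining orthogonally: (5.55² + 1.36708²)^½ ≈ 5.71589 m.

5.72 metres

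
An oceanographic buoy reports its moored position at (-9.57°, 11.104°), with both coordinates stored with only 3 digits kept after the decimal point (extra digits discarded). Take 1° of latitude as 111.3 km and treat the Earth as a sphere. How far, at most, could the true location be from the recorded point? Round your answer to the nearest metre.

156 metres

Truncating at 3 decimal places can drop up to a full unit in the last place, so each coordinate may be off by as much as 0.001°.
N–S: 0.001° × 111300 m/° = 111.3 m.
Longitude error → 0.001 × 111300 × cos 9.57° = 0.001 × 111300 × 0.9861 ≈ 109.751 m.
Worst case both components are at the extreme and orthogonal: √(111.3² + 109.751²) ≈ 156.311 m.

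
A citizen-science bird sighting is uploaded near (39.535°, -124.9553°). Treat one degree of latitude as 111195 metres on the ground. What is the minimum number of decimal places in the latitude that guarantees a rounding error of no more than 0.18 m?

One degree of latitude covers 111195 m.
Rounding to N decimal places gives at most 0.5 × 10⁻ᴺ degrees of error, i.e. 0.5 × 10⁻ᴺ × 111195 m.
Setting 55597.5 × 10⁻ᴺ ≤ 0.18 gives 10ᴺ ≥ 3.089e+05, i.e. N ≥ 5.49.
N = 5 would give 0.556 m (too coarse); N = 6 gives 0.0556 m ≤ 0.18 m.

6 decimal places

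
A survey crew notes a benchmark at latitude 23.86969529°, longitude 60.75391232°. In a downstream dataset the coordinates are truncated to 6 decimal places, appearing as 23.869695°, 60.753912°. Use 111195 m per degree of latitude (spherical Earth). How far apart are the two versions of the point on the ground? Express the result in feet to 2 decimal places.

The latitude changed by +0.00000029° and the longitude by +0.00000032°.
N–S: 0.00000029° × 111195 m/° = 0.0322465 m.
East–west at this latitude: 0.00000032° × 111195 × cos 23.8697° ≈ 0.00000032 × 101684 = 0.032539 m.
Distance: √(0.0322465² + 0.032539²) ≈ 0.0458107 m.
Converting: 0.0458107 m × 3.2808 ft/m ≈ 0.1503 ft.

0.15 feet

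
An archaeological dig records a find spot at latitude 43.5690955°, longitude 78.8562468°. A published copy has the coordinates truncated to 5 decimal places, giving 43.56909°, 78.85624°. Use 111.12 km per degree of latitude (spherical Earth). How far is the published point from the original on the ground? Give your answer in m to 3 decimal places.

The latitude changed by +0.0000055° and the longitude by +0.0000068°.
N–S: 0.0000055° × 111120 m/° = 0.61116 m.
East–west at this latitude: 0.0000068° × 111120 × cos 43.5691° ≈ 0.0000068 × 80511.3 = 0.547477 m.
Combined displacement = (0.61116² + 0.547477²)^½ ≈ 0.820517 m.

0.821 m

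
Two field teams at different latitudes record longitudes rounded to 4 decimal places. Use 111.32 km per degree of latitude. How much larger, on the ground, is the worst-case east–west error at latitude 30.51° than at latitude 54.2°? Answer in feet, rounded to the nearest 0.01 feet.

Rounding to 4 decimal places leaves the longitude within ±5e-05° of the true value.
At 30.51°: 5e-05° × 111320 × cos 30.51° = 5e-05 × 111320 × 0.8615 ≈ 4.7953 m.
Error at 54.2° = 5e-05° × 111320 × cos 54.2° ≈ 5.566 × 0.5850 = 3.2559 m.
So the lower-latitude error exceeds the higher by 4.7953 − 3.2559 = 1.5395 m.
In feet: 1.53946 m ÷ 0.3048 ≈ 5.0507 ft.

5.05 feet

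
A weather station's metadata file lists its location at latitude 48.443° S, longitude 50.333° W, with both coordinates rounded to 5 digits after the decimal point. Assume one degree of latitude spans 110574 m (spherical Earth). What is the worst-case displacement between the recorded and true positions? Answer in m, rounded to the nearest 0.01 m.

0.66 m

Rounding to 5 decimal places leaves each coordinate within ±5e-06° of the true value.
N–S: 5e-06° × 110574 m/° = 0.55287 m.
Longitude error → 5e-06 × 110574 × cos 48.443° = 5e-06 × 110574 × 0.6634 ≈ 0.366755 m.
Combining orthogonally: (0.55287² + 0.366755²)^½ ≈ 0.663456 m.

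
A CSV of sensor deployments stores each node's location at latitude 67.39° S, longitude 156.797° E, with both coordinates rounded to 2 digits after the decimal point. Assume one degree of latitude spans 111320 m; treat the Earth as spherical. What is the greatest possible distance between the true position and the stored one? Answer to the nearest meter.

596 meters

Rounding to 2 decimal places leaves each coordinate within ±0.005° of the true value.
Latitude error → 0.005 × 111320 = 556.6 m along the meridian.
Longitude error → 0.005 × 111320 × cos 67.39° = 0.005 × 111320 × 0.3845 ≈ 213.988 m.
The two errors are perpendicular, so the maximum displacement is √(556.6² + 213.988²) ≈ 596.318 m.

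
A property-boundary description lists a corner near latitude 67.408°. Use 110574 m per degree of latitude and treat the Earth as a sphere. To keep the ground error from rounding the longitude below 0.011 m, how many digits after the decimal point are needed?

At 67.408° one degree of longitude covers 110574 × cos 67.408° ≈ 110574 × 0.3842 ≈ 42478.8 m.
With N decimal places the half-ulp bound is 0.5·10⁻ᴺ°, or 0.5·10⁻ᴺ × 42478.8 m on the ground.
Need 0.5 × 42478.8 × 10⁻ᴺ ≤ 0.011 → 10⁻ᴺ ≤ 5.179e-07, so N ≥ 6.29.
At 6 places the error can reach 0.0212 m, but 7 places keeps it to 0.00212 m.

7 decimal places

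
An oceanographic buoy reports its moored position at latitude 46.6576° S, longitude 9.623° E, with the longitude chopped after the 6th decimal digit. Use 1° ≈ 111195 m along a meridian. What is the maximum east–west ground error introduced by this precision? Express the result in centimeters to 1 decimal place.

7.6 centimeters

Truncating at 6 decimal places can drop up to a full unit in the last place, so the longitude may be off by as much as 1e-06°.
Parallels shrink by cos φ, so at 46.6576° a degree of longitude is 111195 × 0.6864 ≈ 76319.4 m.
Maximum E–W displacement: 1e-06 × 76319.4 = 0.0763194 m.
That is 0.0763194 m = 7.6319 cm.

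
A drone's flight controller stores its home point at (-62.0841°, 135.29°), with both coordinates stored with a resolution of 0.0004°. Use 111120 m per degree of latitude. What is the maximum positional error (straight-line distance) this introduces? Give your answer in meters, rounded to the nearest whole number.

With a 0.0004° grid the true value lies within half a step, ±0.0004°/2 = ±0.0002°, of the stored one.
Latitude error → 0.0002 × 111120 = 22.224 m along the meridian.
Longitude error → 0.0002 × 111120 × cos 62.0841° = 0.0002 × 111120 × 0.4682 ≈ 10.4047 m.
Combining orthogonally: (22.224² + 10.4047²)^½ ≈ 24.539 m.

25 meters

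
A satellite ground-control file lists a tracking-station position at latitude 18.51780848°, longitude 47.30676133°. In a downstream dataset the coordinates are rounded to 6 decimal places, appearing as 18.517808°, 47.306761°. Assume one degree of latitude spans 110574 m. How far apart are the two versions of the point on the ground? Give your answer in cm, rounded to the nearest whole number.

The latitude changed by +0.00000048° and the longitude by +0.00000033°.
N–S: 0.00000048° × 110574 m/° = 0.0530755 m.
E–W at 18.5178°: 0.00000033° × 110574 × cos 18.5178° = 0.00000033 × 110574 × 0.9482 ≈ 0.0346002 m.
Combined displacement = (0.0530755² + 0.0346002²)^½ ≈ 0.0633576 m.
That is 0.0633576 m = 6.3358 cm.

6 cm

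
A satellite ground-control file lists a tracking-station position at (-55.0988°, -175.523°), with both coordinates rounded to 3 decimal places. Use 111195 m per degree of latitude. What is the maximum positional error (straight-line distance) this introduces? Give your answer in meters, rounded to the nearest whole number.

64 meters

Rounding to 3 decimal places leaves each coordinate within ±0.0005° of the true value.
North–south component: 0.0005° × 111195 = 55.5975 m.
E–W at 55.0988°: 0.0005° × 111195 × cos 55.0988° = 0.0005 × 111195 × 0.5722 ≈ 31.8108 m.
The two errors are perpendicular, so the maximum displacement is √(55.5975² + 31.8108²) ≈ 64.0548 m.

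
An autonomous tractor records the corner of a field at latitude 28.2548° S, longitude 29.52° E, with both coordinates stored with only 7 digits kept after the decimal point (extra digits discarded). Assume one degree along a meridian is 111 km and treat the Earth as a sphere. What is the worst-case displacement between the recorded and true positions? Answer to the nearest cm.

1 cm

Truncating at 7 decimal places can drop up to a full unit in the last place, so each coordinate may be off by as much as 1e-07°.
Latitude error → 1e-07 × 111000 = 0.0111 m along the meridian.
Longitude error → 1e-07 × 111000 × cos 28.2548° = 1e-07 × 111000 × 0.8809 ≈ 0.00977745 m.
Worst case both components are at the extreme and orthogonal: √(0.0111² + 0.00977745²) ≈ 0.0147922 m.
That is 0.0147922 m = 1.4792 cm.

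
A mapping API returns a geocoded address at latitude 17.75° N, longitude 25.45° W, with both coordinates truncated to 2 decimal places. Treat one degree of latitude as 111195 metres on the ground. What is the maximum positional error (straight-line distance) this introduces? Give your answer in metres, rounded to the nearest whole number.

Truncating at 2 decimal places can drop up to a full unit in the last place, so each coordinate may be off by as much as 0.01°.
Latitude error → 0.01 × 111195 = 1111.95 m along the meridian.
Longitude error → 0.01 × 111195 × cos 17.75° = 0.01 × 111195 × 0.9524 ≈ 1059.02 m.
Combining orthogonally: (1111.95² + 1059.02²)^½ ≈ 1535.56 m.

1536 metres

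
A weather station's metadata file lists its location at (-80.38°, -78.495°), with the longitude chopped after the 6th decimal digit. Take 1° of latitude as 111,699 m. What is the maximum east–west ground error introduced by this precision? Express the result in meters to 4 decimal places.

Truncating at 6 decimal places can drop up to a full unit in the last place, so the longitude may be off by as much as 1e-06°.
One degree of longitude at 80.38° is 111699 × cos 80.38° ≈ 111699 × 0.1671 = 18666.3 m.
Maximum E–W displacement: 1e-06 × 18666.3 = 0.0186663 m.

0.0187 meters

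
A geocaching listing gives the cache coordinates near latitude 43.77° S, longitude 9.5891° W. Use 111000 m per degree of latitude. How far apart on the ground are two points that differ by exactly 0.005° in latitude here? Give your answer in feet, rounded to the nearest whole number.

1821 feet

0.005° × 111000 m/° = 555 m.
Converting: 555 m × 3.2808 ft/m ≈ 1820.9 ft.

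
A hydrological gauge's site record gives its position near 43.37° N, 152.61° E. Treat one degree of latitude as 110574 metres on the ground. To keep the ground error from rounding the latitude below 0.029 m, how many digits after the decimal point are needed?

7 decimal places

One degree of latitude covers 110574 m.
Rounding to N decimal places gives at most 0.5 × 10⁻ᴺ degrees of error, i.e. 0.5 × 10⁻ᴺ × 110574 m.
Setting 55287 × 10⁻ᴺ ≤ 0.029 gives 10ᴺ ≥ 1.906e+06, i.e. N ≥ 6.28.
So 7 decimal places suffice (0.00553 m); 6 would allow up to 0.0553 m.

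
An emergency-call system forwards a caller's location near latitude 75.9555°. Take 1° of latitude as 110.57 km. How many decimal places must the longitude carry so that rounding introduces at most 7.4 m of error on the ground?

4 decimal places

At 75.9555° one degree of longitude covers 110570 × cos 75.9555° ≈ 110570 × 0.2427 ≈ 26832.6 m.
N decimal places → at most half a unit in the last place, 0.5 × 10⁻ᴺ° = 26832.6/2 × 10⁻ᴺ m.
Setting 13416.3 × 10⁻ᴺ ≤ 7.4 gives 10ᴺ ≥ 1813, i.e. N ≥ 3.26.
So 4 decimal places suffice (1.34 m); 3 would allow up to 13.4 m.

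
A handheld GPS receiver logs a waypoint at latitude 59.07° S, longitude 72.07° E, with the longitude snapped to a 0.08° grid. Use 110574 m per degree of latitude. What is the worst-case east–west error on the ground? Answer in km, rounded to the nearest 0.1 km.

2.3 km

With a 0.08° grid the true value lies within half a step, ±0.08°/2 = ±0.04°, of the stored one.
At latitude 59.07° a degree of longitude spans 110574 m × cos 59.07° = 110574 × 0.5140 ≈ 56834 m.
Maximum E–W displacement: 0.04 × 56834 = 2273.36 m.
That is 2273.36 m = 2.2734 km.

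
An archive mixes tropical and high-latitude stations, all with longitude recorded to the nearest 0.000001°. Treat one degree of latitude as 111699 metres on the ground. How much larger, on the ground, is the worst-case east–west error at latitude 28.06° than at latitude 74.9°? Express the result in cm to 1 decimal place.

Rounding to 6 decimal places leaves the longitude within ±5e-07° of the true value.
At 28.06°: 5e-07° × 111699 × cos 28.06° = 5e-07 × 111699 × 0.8825 ≈ 0.049285 m.
At 74.9°: 5e-07° × 111699 × cos 74.9° = 5e-07 × 111699 × 0.2605 ≈ 0.014549 m.
Difference: 0.049285 − 0.014549 = 0.034736 m.
That is 0.0347357 m = 3.4736 cm.

3.5 cm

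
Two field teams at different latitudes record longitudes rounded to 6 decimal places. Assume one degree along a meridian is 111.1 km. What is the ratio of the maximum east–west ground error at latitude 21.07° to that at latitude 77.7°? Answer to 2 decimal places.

4.38

Rounding to 6 decimal places leaves the longitude within ±5e-07° of the true value.
Error at 21.07° = 5e-07° × 111100 × cos 21.07° ≈ 0.05555 × 0.9331 = 0.051836 m.
At 77.7°: 5e-07° × 111100 × cos 77.7° = 5e-07 × 111100 × 0.2130 ≈ 0.011834 m.
Ratio: 0.051836 / 0.011834 = cos 21.07° / cos 77.7° ≈ 4.3803.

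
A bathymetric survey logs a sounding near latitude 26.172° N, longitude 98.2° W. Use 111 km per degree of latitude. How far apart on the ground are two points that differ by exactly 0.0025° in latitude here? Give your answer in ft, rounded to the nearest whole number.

910 ft

Along a meridian 0.0025° is 0.0025 × 111000 = 277.5 m.
In feet: 277.5 m ÷ 0.3048 ≈ 910.43 ft.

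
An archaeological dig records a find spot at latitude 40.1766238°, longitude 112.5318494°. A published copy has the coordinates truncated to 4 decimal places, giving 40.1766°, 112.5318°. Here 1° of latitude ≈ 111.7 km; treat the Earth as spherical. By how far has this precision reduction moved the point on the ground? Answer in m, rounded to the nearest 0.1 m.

5.0 m

Δlat = 40.1766238 − 40.1766 = +0.0000238°; Δlon = 112.5318494 − 112.5318 = +0.0000494°.
North–south shift: 0.0000238 × 111700 = 2.65846 m.
E–W at 40.1766°: 0.0000494° × 111700 × cos 40.1766° = 0.0000494 × 111700 × 0.7641 ≈ 4.21607 m.
Distance: √(2.65846² + 4.21607²) ≈ 4.98424 m.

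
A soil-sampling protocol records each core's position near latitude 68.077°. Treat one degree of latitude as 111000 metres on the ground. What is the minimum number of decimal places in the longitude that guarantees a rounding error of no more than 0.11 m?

6 decimal places

At 68.077° one degree of longitude covers 111000 × cos 68.077° ≈ 111000 × 0.3734 ≈ 41443 m.
Rounding to N decimal places gives at most 0.5 × 10⁻ᴺ degrees of error, i.e. 0.5 × 10⁻ᴺ × 41443 m.
Setting 20721.5 × 10⁻ᴺ ≤ 0.11 gives 10ᴺ ≥ 1.884e+05, i.e. N ≥ 5.28.
So 6 decimal places suffice (0.0207 m); 5 would allow up to 0.207 m.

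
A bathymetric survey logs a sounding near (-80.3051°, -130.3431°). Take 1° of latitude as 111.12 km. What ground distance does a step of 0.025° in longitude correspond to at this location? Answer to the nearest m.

468 m

0.025° of longitude at 80.3051° is 0.025 × 111120 × cos 80.3051° ≈ 0.025 × 18712.8 = 467.82 m.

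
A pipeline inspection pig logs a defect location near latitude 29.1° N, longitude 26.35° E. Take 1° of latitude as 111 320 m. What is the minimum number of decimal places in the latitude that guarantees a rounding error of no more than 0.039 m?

One degree of latitude covers 111320 m.
With N decimal places the half-ulp bound is 0.5·10⁻ᴺ°, or 0.5·10⁻ᴺ × 111320 m on the ground.
Setting 55660 × 10⁻ᴺ ≤ 0.039 gives 10ᴺ ≥ 1.427e+06, i.e. N ≥ 6.15.
N = 6 would give 0.0557 m (too coarse); N = 7 gives 0.00557 m ≤ 0.039 m.

7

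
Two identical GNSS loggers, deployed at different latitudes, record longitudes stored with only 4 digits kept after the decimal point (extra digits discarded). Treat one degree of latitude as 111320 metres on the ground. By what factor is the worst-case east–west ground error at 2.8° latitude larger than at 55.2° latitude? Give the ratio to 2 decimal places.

1.75

Truncating at 4 decimal places can drop up to a full unit in the last place, so the longitude may be off by as much as 0.0001°.
Error at 2.8° = 0.0001° × 111320 × cos 2.8° ≈ 11.132 × 0.9988 = 11.119 m.
Error at 55.2° = 0.0001° × 111320 × cos 55.2° ≈ 11.132 × 0.5707 = 6.3532 m.
Ratio: 11.119 / 6.3532 = cos 2.8° / cos 55.2° ≈ 1.7501.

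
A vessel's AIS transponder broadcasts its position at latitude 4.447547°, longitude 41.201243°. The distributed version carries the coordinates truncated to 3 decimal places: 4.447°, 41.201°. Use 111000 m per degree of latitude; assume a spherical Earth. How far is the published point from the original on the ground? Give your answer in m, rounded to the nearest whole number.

Δlat = 4.447547 − 4.447 = +0.000547°; Δlon = 41.201243 − 41.201 = +0.000243°.
N–S: 0.000547° × 111000 m/° = 60.717 m.
E–W at 4.447°: 0.000243° × 111000 × cos 4.447° = 0.000243 × 111000 × 0.9970 ≈ 26.8918 m.
Distance: √(60.717² + 26.8918²) ≈ 66.4057 m.

66 m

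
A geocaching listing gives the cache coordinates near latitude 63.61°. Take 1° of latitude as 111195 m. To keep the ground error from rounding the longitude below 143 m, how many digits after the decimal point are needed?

At 63.61° one degree of longitude covers 111195 × cos 63.61° ≈ 111195 × 0.4445 ≈ 49423.8 m.
Rounding to N decimal places gives at most 0.5 × 10⁻ᴺ degrees of error, i.e. 0.5 × 10⁻ᴺ × 49423.8 m.
Need 0.5 × 49423.8 × 10⁻ᴺ ≤ 143 → 10⁻ᴺ ≤ 5.787e-03, so N ≥ 2.24.
At 2 places the error can reach 247 m, but 3 places keeps it to 24.7 m.

3 decimal places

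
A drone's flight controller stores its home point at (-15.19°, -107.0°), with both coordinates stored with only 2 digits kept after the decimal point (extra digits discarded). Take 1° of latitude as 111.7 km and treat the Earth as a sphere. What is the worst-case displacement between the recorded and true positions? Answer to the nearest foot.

5093 feet

Truncating at 2 decimal places can drop up to a full unit in the last place, so each coordinate may be off by as much as 0.01°.
N–S: 0.01° × 111700 m/° = 1117 m.
Longitude error → 0.01 × 111700 × cos 15.19° = 0.01 × 111700 × 0.9651 ≈ 1077.97 m.
Combining orthogonally: (1117² + 1077.97²)^½ ≈ 1552.33 m.
In feet: 1552.33 m ÷ 0.3048 ≈ 5092.9 ft.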